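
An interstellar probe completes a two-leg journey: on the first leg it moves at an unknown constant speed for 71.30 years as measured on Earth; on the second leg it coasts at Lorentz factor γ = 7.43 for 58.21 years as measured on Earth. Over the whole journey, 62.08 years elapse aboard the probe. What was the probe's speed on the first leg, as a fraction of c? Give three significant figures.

Leg 1: speed unknown; τ_1 = 71.30/γ_1.
Leg 2: γ = 7.43; τ_2 = 58.21/7.430 = 7.834 years.
Total proper time: τ_1 + 7.834 = 62.08, so τ_1 = 62.08 − 7.834 = 54.25 years.
γ_1 = 71.30/54.25 = 1.314; β = √(1 − 1/γ²) = √0.4212.

β = 0.649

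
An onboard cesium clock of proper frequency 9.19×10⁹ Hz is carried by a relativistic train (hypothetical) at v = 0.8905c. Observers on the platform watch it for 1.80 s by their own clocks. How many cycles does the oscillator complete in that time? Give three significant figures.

γ = 1/√(1 − 0.8905²) = 1/√0.2070 = 2.198
During 1.80 s of lab time, the oscillator's proper time advances by τ = Δt/γ = 1.80/2.198 = 0.8190 s = 8.190×10⁻¹ s.
N = f × τ = 9.19×10⁹ × 8.190×10⁻¹ = 7.526×10⁹.

N = 7.53×10⁹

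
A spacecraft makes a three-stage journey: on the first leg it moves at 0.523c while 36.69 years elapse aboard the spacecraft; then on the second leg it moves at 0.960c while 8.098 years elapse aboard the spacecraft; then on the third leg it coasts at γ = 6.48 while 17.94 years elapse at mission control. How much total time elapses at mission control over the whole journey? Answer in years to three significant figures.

Δt = 89.9 years

Leg 1: γ = 1/√(1 − 0.523²) = 1/√0.7265 = 1.173; Δt_1 = 1.173 × 36.69 = 43.05 years.
Leg 2: γ = 1/√(1 − 0.960²) = 25/7 ≈ 3.571; Δt_2 = 3.571 × 8.098 = 28.92 years.
Leg 3: 17.94 years is already measured at mission control.
Total: 43.05 + 28.92 + 17.94 years.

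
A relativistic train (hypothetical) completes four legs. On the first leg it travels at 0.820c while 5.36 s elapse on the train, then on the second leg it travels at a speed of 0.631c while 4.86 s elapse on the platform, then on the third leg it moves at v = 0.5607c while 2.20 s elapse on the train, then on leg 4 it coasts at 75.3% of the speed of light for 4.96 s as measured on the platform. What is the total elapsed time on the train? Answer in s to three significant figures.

τ = 14.6 s

Leg 1: 5.36 s is already measured on the train.
Leg 2: γ = 1/√(1 − 0.631²) = 1/√0.6018 = 1.289; τ_2 = 4.86/1.289 = 3.770 s.
Leg 3: 2.20 s is already measured on the train.
Leg 4: β = 0.753; γ = 1/√(1 − 0.753²) = 1/√0.4330 = 1.520; τ_4 = 4.96/1.520 = 3.264 s.
Total: 5.360 + 3.770 + 2.200 + 3.264 s.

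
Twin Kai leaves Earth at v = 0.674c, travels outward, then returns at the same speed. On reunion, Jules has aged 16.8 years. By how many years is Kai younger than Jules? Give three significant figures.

γ = 1/√(1 − 0.674²) = 1/√0.5457 = 1.354
Kai's elapsed proper time: τ = 16.8/1.354 = 12.41 years.
Age gap = Δt − τ = 16.8 − 12.41 years.

Δt − τ = 4.39 years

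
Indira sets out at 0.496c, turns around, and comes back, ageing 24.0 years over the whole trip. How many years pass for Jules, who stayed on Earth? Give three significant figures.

γ = 1/√(1 − 0.496²) = 1/√0.7540 = 1.152
Earth-frame duration is the dilated interval: Δt = γτ = 1.152 × 24.0 years.

Δt = 27.6 years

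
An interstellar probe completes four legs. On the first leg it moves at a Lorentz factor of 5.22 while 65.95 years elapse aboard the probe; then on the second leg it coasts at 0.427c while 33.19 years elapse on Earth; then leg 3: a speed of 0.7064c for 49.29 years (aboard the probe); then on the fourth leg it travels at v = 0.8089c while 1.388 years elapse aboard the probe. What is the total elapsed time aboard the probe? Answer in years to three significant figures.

τ = 147 years

Leg 1: 65.95 years is already measured aboard the probe.
Leg 2: γ = 1/√(1 − 0.427²) = 1/√0.8177 = 1.106; τ_2 = 33.19/1.106 = 30.01 years.
Leg 3: 49.29 years is already measured aboard the probe.
Leg 4: 1.388 years is already measured aboard the probe.
Total: 65.95 + 30.01 + 49.29 + 1.388 years.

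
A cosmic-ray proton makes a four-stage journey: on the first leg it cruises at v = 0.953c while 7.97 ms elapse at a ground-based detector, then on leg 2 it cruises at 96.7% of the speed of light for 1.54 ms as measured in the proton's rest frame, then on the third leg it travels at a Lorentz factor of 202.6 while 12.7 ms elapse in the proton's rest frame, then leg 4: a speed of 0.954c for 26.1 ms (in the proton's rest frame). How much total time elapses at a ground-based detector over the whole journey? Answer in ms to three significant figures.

Leg 1: 7.97 ms is already measured at a ground-based detector.
Leg 2: β = 0.967; γ = 1/√(1 − 0.967²) = 1/√0.06491 = 3.925; Δt_2 = 3.925 × 1.54 = 6.045 ms.
Leg 3: γ = 202.6; Δt_3 = 202.6 × 12.7 = 2573 ms.
Leg 4: γ = 1/√(1 − 0.954²) = 1/√0.08988 = 3.335; Δt_4 = 3.335 × 26.1 = 87.06 ms.
Total: 7.970 + 6.045 + 2573 + 87.06 ms.

Δt = 2670 ms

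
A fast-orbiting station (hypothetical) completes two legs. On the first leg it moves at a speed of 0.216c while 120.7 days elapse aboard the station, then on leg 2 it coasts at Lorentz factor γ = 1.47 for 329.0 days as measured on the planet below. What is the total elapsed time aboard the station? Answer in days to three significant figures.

τ = 345 days

Leg 1: 120.7 days is already measured aboard the station.
Leg 2: γ = 1.47; τ_2 = 329.0/1.470 = 223.8 days.
Total: 120.7 + 223.8 days.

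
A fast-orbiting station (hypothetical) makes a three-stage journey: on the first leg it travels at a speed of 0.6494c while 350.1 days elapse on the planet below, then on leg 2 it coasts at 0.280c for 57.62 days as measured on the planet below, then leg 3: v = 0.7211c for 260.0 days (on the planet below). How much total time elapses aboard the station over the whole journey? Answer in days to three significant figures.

τ = 502 days

Leg 1: γ = 1/√(1 − 0.6494²) = 1/√0.5783 = 1.315; τ_1 = 350.1/1.315 = 266.2 days.
Leg 2: γ = 1/√(1 − 0.280²) = 25/24 ≈ 1.042; τ_2 = 57.62/1.042 = 55.32 days.
Leg 3: γ = 1/√(1 − 0.7211²) = 1/√0.4800 = 1.443; τ_3 = 260.0/1.443 = 180.1 days.
Total: 266.2 + 55.32 + 180.1 days.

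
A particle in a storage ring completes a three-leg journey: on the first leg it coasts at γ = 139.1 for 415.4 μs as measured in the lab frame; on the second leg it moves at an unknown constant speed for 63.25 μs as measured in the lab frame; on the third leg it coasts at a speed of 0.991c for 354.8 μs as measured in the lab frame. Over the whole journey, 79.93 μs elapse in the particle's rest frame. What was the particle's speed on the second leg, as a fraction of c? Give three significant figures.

β = 0.885

Leg 1: γ = 139.1; τ_1 = 415.4/139.1 = 2.986 μs.
Leg 2: speed unknown; τ_2 = 63.25/γ_2.
Leg 3: γ = 1/√(1 − 0.991²) = 1/√0.01792 = 7.470; τ_3 = 354.8/7.470 = 47.49 μs.
Total proper time: 2.986 + τ_2 + 47.49 = 79.93, so τ_2 = 79.93 − 50.48 = 29.45 μs.
γ_2 = 63.25/29.45 = 2.148; β = √(1 − 1/γ²) = √0.7832.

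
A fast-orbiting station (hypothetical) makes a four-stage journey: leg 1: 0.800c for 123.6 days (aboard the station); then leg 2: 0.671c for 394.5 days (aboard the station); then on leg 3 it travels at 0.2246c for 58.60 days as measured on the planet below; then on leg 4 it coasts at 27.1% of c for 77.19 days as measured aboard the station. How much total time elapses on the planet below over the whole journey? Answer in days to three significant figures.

Leg 1: γ = 1/√(1 − 0.800²) = 5/3 ≈ 1.667; Δt_1 = 1.667 × 123.6 = 206.0 days.
Leg 2: γ = 1/√(1 − 0.671²) = 1/√0.5498 = 1.349; Δt_2 = 1.349 × 394.5 = 532.1 days.
Leg 3: 58.60 days is already measured on the planet below.
Leg 4: β = 0.271; γ = 1/√(1 − 0.271²) = 1/√0.9266 = 1.039; Δt_4 = 1.039 × 77.19 = 80.19 days.
Total: 206.0 + 532.1 + 58.60 + 80.19 days.

Δt = 877 days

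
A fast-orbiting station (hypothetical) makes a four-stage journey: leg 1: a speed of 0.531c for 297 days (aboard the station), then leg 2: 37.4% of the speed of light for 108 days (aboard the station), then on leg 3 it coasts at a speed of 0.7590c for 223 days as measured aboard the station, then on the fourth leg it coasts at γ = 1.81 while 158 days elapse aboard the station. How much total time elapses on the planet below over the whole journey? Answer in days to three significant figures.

Leg 1: γ = 1/√(1 − 0.531²) = 1/√0.7180 = 1.180; Δt_1 = 1.180 × 297 = 350.5 days.
Leg 2: β = 0.374; γ = 1/√(1 − 0.374²) = 1/√0.8601 = 1.078; Δt_2 = 1.078 × 108 = 116.5 days.
Leg 3: γ = 1/√(1 − 0.7590²) = 1/√0.4239 = 1.536; Δt_3 = 1.536 × 223 = 342.5 days.
Leg 4: γ = 1.81; Δt_4 = 1.810 × 158 = 286.0 days.
Total: 350.5 + 116.5 + 342.5 + 286.0 days.

Δt = 1100 days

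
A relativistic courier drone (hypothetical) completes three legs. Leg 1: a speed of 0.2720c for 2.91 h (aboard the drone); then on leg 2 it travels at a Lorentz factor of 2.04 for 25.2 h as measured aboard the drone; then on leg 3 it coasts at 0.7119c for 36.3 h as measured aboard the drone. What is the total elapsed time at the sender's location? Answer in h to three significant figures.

Δt = 106 h

Leg 1: γ = 1/√(1 − 0.2720²) = 1/√0.9260 = 1.039; Δt_1 = 1.039 × 2.91 = 3.024 h.
Leg 2: γ = 2.04; Δt_2 = 2.040 × 25.2 = 51.41 h.
Leg 3: γ = 1/√(1 − 0.7119²) = 1/√0.4932 = 1.424; Δt_3 = 1.424 × 36.3 = 51.69 h.
Total: 3.024 + 51.41 + 51.69 h.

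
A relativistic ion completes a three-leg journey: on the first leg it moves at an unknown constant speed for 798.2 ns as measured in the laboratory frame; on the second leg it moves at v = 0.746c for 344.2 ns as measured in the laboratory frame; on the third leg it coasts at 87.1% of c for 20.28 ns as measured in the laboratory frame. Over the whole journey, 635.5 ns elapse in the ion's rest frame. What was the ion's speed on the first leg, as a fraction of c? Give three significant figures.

Leg 1: speed unknown; τ_1 = 798.2/γ_1.
Leg 2: γ = 1/√(1 − 0.746²) = 1/√0.4435 = 1.502; τ_2 = 344.2/1.502 = 229.2 ns.
Leg 3: β = 0.871; γ = 1/√(1 − 0.871²) = 1/√0.2414 = 2.035; τ_3 = 20.28/2.035 = 9.963 ns.
Total proper time: τ_1 + 229.2 + 9.963 = 635.5, so τ_1 = 635.5 − 239.2 = 396.3 ns.
γ_1 = 798.2/396.3 = 2.014; β = √(1 − 1/γ²) = √0.7535.

β = 0.868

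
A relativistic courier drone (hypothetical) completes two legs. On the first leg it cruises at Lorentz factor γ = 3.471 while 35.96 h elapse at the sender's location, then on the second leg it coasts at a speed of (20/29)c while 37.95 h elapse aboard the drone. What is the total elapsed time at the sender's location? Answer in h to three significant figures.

Leg 1: 35.96 h is already measured at the sender's location.
Leg 2: γ = 1/√(1 − (20/29)²) = 29/21 ≈ 1.381; Δt_2 = 1.381 × 37.95 = 52.41 h.
Total: 35.96 + 52.41 h.

Δt = 88.4 h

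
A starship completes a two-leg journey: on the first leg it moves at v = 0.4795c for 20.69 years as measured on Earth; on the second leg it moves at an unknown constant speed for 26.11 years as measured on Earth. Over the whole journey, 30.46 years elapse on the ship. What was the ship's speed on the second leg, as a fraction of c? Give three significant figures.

β = 0.882

Leg 1: γ = 1/√(1 − 0.4795²) = 1/√0.7701 = 1.140; τ_1 = 20.69/1.140 = 18.16 years.
Leg 2: speed unknown; τ_2 = 26.11/γ_2.
Total proper time: 18.16 + τ_2 = 30.46, so τ_2 = 30.46 − 18.16 = 12.30 years.
γ_2 = 26.11/12.30 = 2.122; β = √(1 − 1/γ²) = √0.7779.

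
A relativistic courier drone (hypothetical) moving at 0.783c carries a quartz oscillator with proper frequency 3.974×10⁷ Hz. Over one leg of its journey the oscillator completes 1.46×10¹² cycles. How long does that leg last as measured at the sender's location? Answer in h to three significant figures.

γ = 1/√(1 − 0.783²) = 1/√0.3869 = 1.608
Proper time for N cycles: τ = N/f = 1.46×10¹²/(3.974×10⁷) = 3.674×10⁴ s = 10.21 h.
Lab-frame duration Δt = γτ = 1.608 × 10.21 = 16.41 h.

Δt = 16.4 h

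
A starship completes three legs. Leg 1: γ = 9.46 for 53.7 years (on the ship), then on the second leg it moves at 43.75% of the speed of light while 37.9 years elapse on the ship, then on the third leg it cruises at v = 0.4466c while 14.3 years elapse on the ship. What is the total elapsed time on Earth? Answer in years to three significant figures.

Δt = 566 years

Leg 1: γ = 9.46; Δt_1 = 9.460 × 53.7 = 508.0 years.
Leg 2: β = 0.4375; γ = 1/√(1 − 0.4375²) = 1/√0.8086 = 1.112; Δt_2 = 1.112 × 37.9 = 42.15 years.
Leg 3: γ = 1/√(1 − 0.4466²) = 1/√0.8005 = 1.118; Δt_3 = 1.118 × 14.3 = 15.98 years.
Total: 508.0 + 42.15 + 15.98 years.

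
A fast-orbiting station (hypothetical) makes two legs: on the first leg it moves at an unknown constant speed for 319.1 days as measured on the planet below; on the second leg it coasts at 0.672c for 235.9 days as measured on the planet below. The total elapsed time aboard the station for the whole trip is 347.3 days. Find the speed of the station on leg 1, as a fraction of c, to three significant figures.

β = 0.841

Leg 1: speed unknown; τ_1 = 319.1/γ_1.
Leg 2: γ = 1/√(1 − 0.672²) = 1/√0.5484 = 1.350; τ_2 = 235.9/1.350 = 174.7 days.
Total proper time: τ_1 + 174.7 = 347.3, so τ_1 = 347.3 − 174.7 = 172.6 days.
γ_1 = 319.1/172.6 = 1.849; β = √(1 − 1/γ²) = √0.7074.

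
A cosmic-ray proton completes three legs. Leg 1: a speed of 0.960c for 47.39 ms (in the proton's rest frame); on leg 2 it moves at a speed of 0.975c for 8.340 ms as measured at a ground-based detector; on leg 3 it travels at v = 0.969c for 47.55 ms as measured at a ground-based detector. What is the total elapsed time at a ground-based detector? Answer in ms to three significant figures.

Δt = 225 ms

Leg 1: γ = 1/√(1 − 0.960²) = 1/√0.07840 = 3.571; Δt_1 = 3.571 × 47.39 = 169.2 ms.
Leg 2: 8.340 ms is already measured at a ground-based detector.
Leg 3: 47.55 ms is already measured at a ground-based detector.
Total: 169.2 + 8.340 + 47.55 ms.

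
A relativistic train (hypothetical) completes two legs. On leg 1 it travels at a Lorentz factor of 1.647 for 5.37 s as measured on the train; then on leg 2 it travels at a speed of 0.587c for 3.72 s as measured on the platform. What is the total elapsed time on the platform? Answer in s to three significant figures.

Δt = 12.6 s

Leg 1: γ = 1.647; Δt_1 = 1.647 × 5.37 = 8.844 s.
Leg 2: 3.72 s is already measured on the platform.
Total: 8.844 + 3.720 s.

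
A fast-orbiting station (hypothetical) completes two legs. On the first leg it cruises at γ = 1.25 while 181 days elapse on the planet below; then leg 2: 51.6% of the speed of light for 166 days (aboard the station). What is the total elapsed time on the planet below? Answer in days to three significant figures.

Δt = 375 days

Leg 1: 181 days is already measured on the planet below.
Leg 2: β = 0.516; γ = 1/√(1 − 0.516²) = 1/√0.7337 = 1.167; Δt_2 = 1.167 × 166 = 193.8 days.
Total: 181.0 + 193.8 days.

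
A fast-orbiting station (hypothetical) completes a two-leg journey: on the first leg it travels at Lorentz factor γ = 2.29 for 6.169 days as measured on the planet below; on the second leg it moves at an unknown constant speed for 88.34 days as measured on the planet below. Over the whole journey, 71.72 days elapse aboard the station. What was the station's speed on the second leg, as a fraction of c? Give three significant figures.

β = 0.624

Leg 1: γ = 2.29; τ_1 = 6.169/2.290 = 2.694 days.
Leg 2: speed unknown; τ_2 = 88.34/γ_2.
Total proper time: 2.694 + τ_2 = 71.72, so τ_2 = 71.72 − 2.694 = 69.03 days.
γ_2 = 88.34/69.03 = 1.280; β = √(1 − 1/γ²) = √0.3895.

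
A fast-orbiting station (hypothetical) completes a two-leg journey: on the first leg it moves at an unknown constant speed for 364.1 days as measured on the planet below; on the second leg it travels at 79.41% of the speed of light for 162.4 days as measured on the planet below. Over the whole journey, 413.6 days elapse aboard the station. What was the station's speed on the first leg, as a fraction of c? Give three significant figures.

β = 0.502

Leg 1: speed unknown; τ_1 = 364.1/γ_1.
Leg 2: β = 0.7941; γ = 1/√(1 − 0.7941²) = 1/√0.3694 = 1.645; τ_2 = 162.4/1.645 = 98.70 days.
Total proper time: τ_1 + 98.70 = 413.6, so τ_1 = 413.6 − 98.70 = 314.9 days.
γ_1 = 364.1/314.9 = 1.156; β = √(1 − 1/γ²) = √0.2520.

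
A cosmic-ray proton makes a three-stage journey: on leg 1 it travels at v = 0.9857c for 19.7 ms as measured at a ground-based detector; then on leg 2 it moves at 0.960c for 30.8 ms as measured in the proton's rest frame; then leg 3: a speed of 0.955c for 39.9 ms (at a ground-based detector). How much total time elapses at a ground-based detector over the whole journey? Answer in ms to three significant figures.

Δt = 170 ms

Leg 1: 19.7 ms is already measured at a ground-based detector.
Leg 2: γ = 1/√(1 − 0.960²) = 25/7 ≈ 3.571; Δt_2 = 3.571 × 30.8 = 110.0 ms.
Leg 3: 39.9 ms is already measured at a ground-based detector.
Total: 19.70 + 110.0 + 39.90 ms.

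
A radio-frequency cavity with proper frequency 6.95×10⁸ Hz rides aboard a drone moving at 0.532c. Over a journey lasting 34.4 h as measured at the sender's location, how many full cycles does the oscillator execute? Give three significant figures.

N = 7.29×10¹³

γ = 1/√(1 − 0.532²) = 1/√0.7170 = 1.181
The oscillator's own cycle count is N = f × τ where τ is the proper time aboard the drone. τ = Δt/γ = 34.4/1.181 = 29.13 h = 1.049×10⁵ s.
N = 6.95×10⁸ × 1.049×10⁵ = 7.288×10¹³.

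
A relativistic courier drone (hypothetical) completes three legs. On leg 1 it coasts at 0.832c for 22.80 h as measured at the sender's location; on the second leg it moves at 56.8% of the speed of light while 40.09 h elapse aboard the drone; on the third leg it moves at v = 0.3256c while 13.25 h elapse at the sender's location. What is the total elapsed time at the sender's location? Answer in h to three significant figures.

Δt = 84.8 h

Leg 1: 22.80 h is already measured at the sender's location.
Leg 2: β = 0.568; γ = 1/√(1 − 0.568²) = 1/√0.6774 = 1.215; Δt_2 = 1.215 × 40.09 = 48.71 h.
Leg 3: 13.25 h is already measured at the sender's location.
Total: 22.80 + 48.71 + 13.25 h.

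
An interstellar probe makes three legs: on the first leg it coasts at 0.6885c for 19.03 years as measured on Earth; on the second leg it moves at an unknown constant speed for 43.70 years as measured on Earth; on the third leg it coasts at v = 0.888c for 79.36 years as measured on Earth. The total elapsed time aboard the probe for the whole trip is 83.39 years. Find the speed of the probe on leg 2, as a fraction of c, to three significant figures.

Leg 1: γ = 1/√(1 − 0.6885²) = 1/√0.5260 = 1.379; τ_1 = 19.03/1.379 = 13.80 years.
Leg 2: speed unknown; τ_2 = 43.70/γ_2.
Leg 3: γ = 1/√(1 − 0.888²) = 1/√0.2115 = 2.175; τ_3 = 79.36/2.175 = 36.49 years.
Total proper time: 13.80 + τ_2 + 36.49 = 83.39, so τ_2 = 83.39 − 50.29 = 33.10 years.
γ_2 = 43.70/33.10 = 1.320; β = √(1 − 1/γ²) = √0.4264.

β = 0.653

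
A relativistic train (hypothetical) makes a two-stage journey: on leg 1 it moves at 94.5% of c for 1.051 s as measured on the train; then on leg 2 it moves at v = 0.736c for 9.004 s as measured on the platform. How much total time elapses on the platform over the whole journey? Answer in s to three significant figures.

Leg 1: β = 0.945; γ = 1/√(1 − 0.945²) = 1/√0.1070 = 3.057; Δt_1 = 3.057 × 1.051 = 3.213 s.
Leg 2: 9.004 s is already measured on the platform.
Total: 3.213 + 9.004 s.

Δt = 12.2 s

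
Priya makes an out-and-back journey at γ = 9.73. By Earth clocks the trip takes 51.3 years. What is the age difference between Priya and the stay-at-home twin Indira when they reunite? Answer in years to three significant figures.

Δt − τ = 46.0 years

γ = 9.73
Priya's elapsed proper time: τ = 51.3/9.730 = 5.272 years.
Age gap = Δt − τ = 51.3 − 5.272 years.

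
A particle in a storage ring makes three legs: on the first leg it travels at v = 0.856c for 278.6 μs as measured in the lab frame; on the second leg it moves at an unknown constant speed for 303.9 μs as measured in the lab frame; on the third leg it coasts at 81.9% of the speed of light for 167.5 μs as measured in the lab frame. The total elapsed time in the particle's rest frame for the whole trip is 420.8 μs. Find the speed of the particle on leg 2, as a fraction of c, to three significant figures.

β = 0.804

Leg 1: γ = 1/√(1 − 0.856²) = 1/√0.2673 = 1.934; τ_1 = 278.6/1.934 = 144.0 μs.
Leg 2: speed unknown; τ_2 = 303.9/γ_2.
Leg 3: β = 0.819; γ = 1/√(1 − 0.819²) = 1/√0.3292 = 1.743; τ_3 = 167.5/1.743 = 96.11 μs.
Total proper time: 144.0 + τ_2 + 96.11 = 420.8, so τ_2 = 420.8 − 240.1 = 180.7 μs.
γ_2 = 303.9/180.7 = 1.682; β = √(1 − 1/γ²) = √0.6466.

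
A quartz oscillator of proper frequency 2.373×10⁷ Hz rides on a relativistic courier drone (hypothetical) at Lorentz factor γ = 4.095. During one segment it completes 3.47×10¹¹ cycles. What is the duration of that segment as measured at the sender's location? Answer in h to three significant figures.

Δt = 16.6 h

γ = 4.095
Proper time for N cycles: τ = N/f = 3.47×10¹¹/(2.373×10⁷) = 1.462×10⁴ s = 4.062 h.
Lab-frame duration Δt = γτ = 4.095 × 4.062 = 16.63 h.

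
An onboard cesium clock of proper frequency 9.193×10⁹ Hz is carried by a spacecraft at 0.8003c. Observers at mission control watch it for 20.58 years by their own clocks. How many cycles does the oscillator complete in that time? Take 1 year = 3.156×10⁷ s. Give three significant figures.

γ = 1/√(1 − 0.8003²) = 1/√0.3595 = 1.668
During 20.58 years of lab time, the oscillator's proper time advances by τ = Δt/γ = 20.58/1.668 = 12.34 years = 3.894×10⁸ s.
N = f × τ = 9.193×10⁹ × 3.894×10⁸ = 3.580×10¹⁸.

N = 3.58×10¹⁸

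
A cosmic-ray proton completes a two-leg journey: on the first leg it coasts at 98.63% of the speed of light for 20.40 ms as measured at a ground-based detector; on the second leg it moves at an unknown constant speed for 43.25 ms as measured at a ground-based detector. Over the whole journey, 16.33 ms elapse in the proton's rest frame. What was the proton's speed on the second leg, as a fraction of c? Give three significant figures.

β = 0.954

Leg 1: β = 0.9863; γ = 1/√(1 − 0.9863²) = 1/√0.02721 = 6.062; τ_1 = 20.40/6.062 = 3.365 ms.
Leg 2: speed unknown; τ_2 = 43.25/γ_2.
Total proper time: 3.365 + τ_2 = 16.33, so τ_2 = 16.33 − 3.365 = 12.96 ms.
γ_2 = 43.25/12.96 = 3.336; β = √(1 − 1/γ²) = √0.9101.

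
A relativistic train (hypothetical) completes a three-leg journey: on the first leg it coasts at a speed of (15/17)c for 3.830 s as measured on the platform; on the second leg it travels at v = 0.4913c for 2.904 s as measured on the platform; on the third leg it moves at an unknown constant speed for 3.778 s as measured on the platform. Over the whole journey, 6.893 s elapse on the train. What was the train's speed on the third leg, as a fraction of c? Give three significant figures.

β = 0.735

Leg 1: γ = 1/√(1 − (15/17)²) = 17/8 = 2.125; τ_1 = 3.830/2.125 = 1.802 s.
Leg 2: γ = 1/√(1 − 0.4913²) = 1/√0.7586 = 1.148; τ_2 = 2.904/1.148 = 2.529 s.
Leg 3: speed unknown; τ_3 = 3.778/γ_3.
Total proper time: 1.802 + 2.529 + τ_3 = 6.893, so τ_3 = 6.893 − 4.332 = 2.561 s.
γ_3 = 3.778/2.561 = 1.475; β = √(1 − 1/γ²) = √0.5404.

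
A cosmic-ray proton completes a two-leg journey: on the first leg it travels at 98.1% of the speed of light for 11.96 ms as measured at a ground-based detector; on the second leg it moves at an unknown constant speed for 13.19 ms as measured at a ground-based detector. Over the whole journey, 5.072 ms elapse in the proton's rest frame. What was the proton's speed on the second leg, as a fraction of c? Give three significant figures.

Leg 1: β = 0.981; γ = 1/√(1 − 0.981²) = 1/√0.03764 = 5.154; τ_1 = 11.96/5.154 = 2.320 ms.
Leg 2: speed unknown; τ_2 = 13.19/γ_2.
Total proper time: 2.320 + τ_2 = 5.072, so τ_2 = 5.072 − 2.320 = 2.752 ms.
γ_2 = 13.19/2.752 = 4.793; β = √(1 − 1/γ²) = √0.9565.

β = 0.978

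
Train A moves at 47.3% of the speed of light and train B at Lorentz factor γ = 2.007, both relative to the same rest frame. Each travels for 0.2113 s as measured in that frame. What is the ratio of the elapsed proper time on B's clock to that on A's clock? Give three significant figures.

A: β = 0.473; γ = 1/√(1 − 0.473²) = 1/√0.7763 = 1.135. B: γ = 2.007.
τ_A/τ_B = γ_B/γ_A = 2.007/1.135 = 1.768, so τ_B/τ_A = 0.5655.

τ_B/τ_A = 0.566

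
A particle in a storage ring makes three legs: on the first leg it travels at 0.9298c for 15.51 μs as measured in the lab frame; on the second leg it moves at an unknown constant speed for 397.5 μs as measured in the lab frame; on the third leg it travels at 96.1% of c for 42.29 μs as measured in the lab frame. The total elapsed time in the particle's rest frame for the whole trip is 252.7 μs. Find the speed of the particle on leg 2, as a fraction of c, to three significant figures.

Leg 1: γ = 1/√(1 − 0.9298²) = 1/√0.1355 = 2.717; τ_1 = 15.51/2.717 = 5.709 μs.
Leg 2: speed unknown; τ_2 = 397.5/γ_2.
Leg 3: β = 0.961; γ = 1/√(1 − 0.961²) = 1/√0.07648 = 3.616; τ_3 = 42.29/3.616 = 11.70 μs.
Total proper time: 5.709 + τ_2 + 11.70 = 252.7, so τ_2 = 252.7 − 17.40 = 235.3 μs.
γ_2 = 397.5/235.3 = 1.689; β = √(1 − 1/γ²) = √0.6496.

β = 0.806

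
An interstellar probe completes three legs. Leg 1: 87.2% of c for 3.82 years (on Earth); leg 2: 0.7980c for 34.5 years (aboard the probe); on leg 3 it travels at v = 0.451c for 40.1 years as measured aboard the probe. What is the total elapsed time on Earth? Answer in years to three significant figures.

Δt = 106 years

Leg 1: 3.82 years is already measured on Earth.
Leg 2: γ = 1/√(1 − 0.7980²) = 1/√0.3632 = 1.659; Δt_2 = 1.659 × 34.5 = 57.25 years.
Leg 3: γ = 1/√(1 − 0.451²) = 1/√0.7966 = 1.120; Δt_3 = 1.120 × 40.1 = 44.93 years.
Total: 3.820 + 57.25 + 44.93 years.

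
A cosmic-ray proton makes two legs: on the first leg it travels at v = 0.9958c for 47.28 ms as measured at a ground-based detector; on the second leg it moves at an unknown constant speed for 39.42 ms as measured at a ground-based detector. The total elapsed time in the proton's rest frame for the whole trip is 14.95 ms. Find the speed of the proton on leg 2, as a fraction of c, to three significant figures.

β = 0.963

Leg 1: γ = 1/√(1 − 0.9958²) = 1/√0.008382 = 10.92; τ_1 = 47.28/10.92 = 4.329 ms.
Leg 2: speed unknown; τ_2 = 39.42/γ_2.
Total proper time: 4.329 + τ_2 = 14.95, so τ_2 = 14.95 − 4.329 = 10.62 ms.
γ_2 = 39.42/10.62 = 3.711; β = √(1 − 1/γ²) = √0.9274.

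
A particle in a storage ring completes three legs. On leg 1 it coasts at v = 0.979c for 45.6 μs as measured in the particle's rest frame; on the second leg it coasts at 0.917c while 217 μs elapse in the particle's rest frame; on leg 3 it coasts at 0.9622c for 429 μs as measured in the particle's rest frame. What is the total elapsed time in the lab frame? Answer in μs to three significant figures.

Leg 1: γ = 1/√(1 − 0.979²) = 1/√0.04156 = 4.905; Δt_1 = 4.905 × 45.6 = 223.7 μs.
Leg 2: γ = 1/√(1 − 0.917²) = 1/√0.1591 = 2.507; Δt_2 = 2.507 × 217 = 544.0 μs.
Leg 3: γ = 1/√(1 − 0.9622²) = 1/√0.07417 = 3.672; Δt_3 = 3.672 × 429 = 1575 μs.
Total: 223.7 + 544.0 + 1575 μs.

Δt = 2340 μs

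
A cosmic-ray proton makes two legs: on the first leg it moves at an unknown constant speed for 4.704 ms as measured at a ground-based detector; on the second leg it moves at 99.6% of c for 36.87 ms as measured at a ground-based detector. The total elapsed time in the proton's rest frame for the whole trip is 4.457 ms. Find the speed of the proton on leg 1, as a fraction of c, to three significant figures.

Leg 1: speed unknown; τ_1 = 4.704/γ_1.
Leg 2: β = 0.996; γ = 1/√(1 − 0.996²) = 1/√0.007984 = 11.19; τ_2 = 36.87/11.19 = 3.294 ms.
Total proper time: τ_1 + 3.294 = 4.457, so τ_1 = 4.457 − 3.294 = 1.163 ms.
γ_1 = 4.704/1.163 = 4.046; β = √(1 − 1/γ²) = √0.9389.

β = 0.969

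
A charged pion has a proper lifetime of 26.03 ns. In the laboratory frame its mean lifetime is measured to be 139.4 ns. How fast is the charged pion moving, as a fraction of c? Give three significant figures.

γ = Δt/τ₀ = 139.4/26.03 = 5.355
β = √(1 − 1/γ²) = √(1 − 0.03487) = √0.9651

β = 0.982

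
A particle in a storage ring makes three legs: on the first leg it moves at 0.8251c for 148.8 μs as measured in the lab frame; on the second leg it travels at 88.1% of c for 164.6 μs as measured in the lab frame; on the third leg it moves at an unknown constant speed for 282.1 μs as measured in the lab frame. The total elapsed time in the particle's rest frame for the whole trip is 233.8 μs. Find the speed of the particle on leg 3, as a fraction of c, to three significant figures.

Leg 1: γ = 1/√(1 − 0.8251²) = 1/√0.3192 = 1.770; τ_1 = 148.8/1.770 = 84.07 μs.
Leg 2: β = 0.881; γ = 1/√(1 − 0.881²) = 1/√0.2238 = 2.114; τ_2 = 164.6/2.114 = 77.87 μs.
Leg 3: speed unknown; τ_3 = 282.1/γ_3.
Total proper time: 84.07 + 77.87 + τ_3 = 233.8, so τ_3 = 233.8 − 161.9 = 71.86 μs.
γ_3 = 282.1/71.86 = 3.926; β = √(1 − 1/γ²) = √0.9351.

β = 0.967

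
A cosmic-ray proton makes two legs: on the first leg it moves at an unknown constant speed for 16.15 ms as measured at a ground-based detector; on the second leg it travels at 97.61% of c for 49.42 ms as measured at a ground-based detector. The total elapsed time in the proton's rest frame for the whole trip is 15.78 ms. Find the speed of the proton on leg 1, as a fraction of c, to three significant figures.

Leg 1: speed unknown; τ_1 = 16.15/γ_1.
Leg 2: β = 0.9761; γ = 1/√(1 − 0.9761²) = 1/√0.04723 = 4.601; τ_2 = 49.42/4.601 = 10.74 ms.
Total proper time: τ_1 + 10.74 = 15.78, so τ_1 = 15.78 − 10.74 = 5.040 ms.
γ_1 = 16.15/5.040 = 3.204; β = √(1 − 1/γ²) = √0.9026.

β = 0.950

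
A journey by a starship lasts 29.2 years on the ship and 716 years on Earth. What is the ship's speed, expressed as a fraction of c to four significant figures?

The proper time is measured on the ship (both events occur at the ship's location); Δt is measured on Earth. γ = Δt/τ = 716/29.2 = 24.52.
β = √(1 − 1/γ²) = √(1 − 0.001663) = √0.9983

β = 0.9992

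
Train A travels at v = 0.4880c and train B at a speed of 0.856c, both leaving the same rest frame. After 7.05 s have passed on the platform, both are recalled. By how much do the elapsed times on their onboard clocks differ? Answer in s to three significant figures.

|τ_A − τ_B| = 2.51 s

A: γ = 1/√(1 − 0.4880²) = 1/√0.7619 = 1.146; τ_A = 7.05/1.146 = 6.154 s.
B: γ = 1/√(1 − 0.856²) = 1/√0.2673 = 1.934; τ_B = 7.05/1.934 = 3.645 s.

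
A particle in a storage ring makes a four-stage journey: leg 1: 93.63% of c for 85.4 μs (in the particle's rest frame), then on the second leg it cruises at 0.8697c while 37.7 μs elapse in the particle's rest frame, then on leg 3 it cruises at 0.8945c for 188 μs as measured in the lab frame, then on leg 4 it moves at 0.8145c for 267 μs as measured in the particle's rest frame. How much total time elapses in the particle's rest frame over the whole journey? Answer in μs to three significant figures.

Leg 1: 85.4 μs is already measured in the particle's rest frame.
Leg 2: 37.7 μs is already measured in the particle's rest frame.
Leg 3: γ = 1/√(1 − 0.8945²) = 1/√0.1999 = 2.237; τ_3 = 188/2.237 = 84.05 μs.
Leg 4: 267 μs is already measured in the particle's rest frame.
Total: 85.40 + 37.70 + 84.05 + 267.0 μs.

τ = 474 μs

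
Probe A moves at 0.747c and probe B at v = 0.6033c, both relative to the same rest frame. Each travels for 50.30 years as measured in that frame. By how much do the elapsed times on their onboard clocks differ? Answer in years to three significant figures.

A: γ = 1/√(1 − 0.747²) = 1/√0.4420 = 1.504; τ_A = 50.30/1.504 = 33.44 years.
B: γ = 1/√(1 − 0.6033²) = 1/√0.6360 = 1.254; τ_B = 50.30/1.254 = 40.11 years.

|τ_A − τ_B| = 6.67 years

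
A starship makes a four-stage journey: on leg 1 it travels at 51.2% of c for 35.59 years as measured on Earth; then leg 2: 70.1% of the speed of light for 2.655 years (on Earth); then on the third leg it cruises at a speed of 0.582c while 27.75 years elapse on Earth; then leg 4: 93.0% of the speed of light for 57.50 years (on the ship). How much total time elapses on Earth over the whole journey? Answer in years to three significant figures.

Leg 1: 35.59 years is already measured on Earth.
Leg 2: 2.655 years is already measured on Earth.
Leg 3: 27.75 years is already measured on Earth.
Leg 4: β = 0.930; γ = 1/√(1 − 0.930²) = 1/√0.1351 = 2.721; Δt_4 = 2.721 × 57.50 = 156.4 years.
Total: 35.59 + 2.655 + 27.75 + 156.4 years.

Δt = 222 years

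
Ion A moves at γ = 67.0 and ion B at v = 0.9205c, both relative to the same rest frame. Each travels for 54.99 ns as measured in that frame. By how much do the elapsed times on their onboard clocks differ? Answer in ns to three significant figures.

A: γ = 67.0; τ_A = 54.99/67.00 = 0.8207 ns.
B: γ = 1/√(1 − 0.9205²) = 1/√0.1527 = 2.559; τ_B = 54.99/2.559 = 21.49 ns.

|τ_A − τ_B| = 20.7 ns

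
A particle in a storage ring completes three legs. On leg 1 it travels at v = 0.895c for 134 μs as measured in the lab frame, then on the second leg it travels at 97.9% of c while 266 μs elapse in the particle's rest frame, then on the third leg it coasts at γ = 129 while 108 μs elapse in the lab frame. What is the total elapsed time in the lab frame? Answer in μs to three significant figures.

Leg 1: 134 μs is already measured in the lab frame.
Leg 2: β = 0.979; γ = 1/√(1 − 0.979²) = 1/√0.04156 = 4.905; Δt_2 = 4.905 × 266 = 1305 μs.
Leg 3: 108 μs is already measured in the lab frame.
Total: 134.0 + 1305 + 108.0 μs.

Δt = 1550 μs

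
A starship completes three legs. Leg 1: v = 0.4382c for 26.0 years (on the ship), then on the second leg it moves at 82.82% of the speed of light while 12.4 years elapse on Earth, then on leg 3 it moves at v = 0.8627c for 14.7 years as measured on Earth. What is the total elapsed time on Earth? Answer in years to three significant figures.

Leg 1: γ = 1/√(1 − 0.4382²) = 1/√0.8080 = 1.112; Δt_1 = 1.112 × 26.0 = 28.92 years.
Leg 2: 12.4 years is already measured on Earth.
Leg 3: 14.7 years is already measured on Earth.
Total: 28.92 + 12.40 + 14.70 years.

Δt = 56.0 years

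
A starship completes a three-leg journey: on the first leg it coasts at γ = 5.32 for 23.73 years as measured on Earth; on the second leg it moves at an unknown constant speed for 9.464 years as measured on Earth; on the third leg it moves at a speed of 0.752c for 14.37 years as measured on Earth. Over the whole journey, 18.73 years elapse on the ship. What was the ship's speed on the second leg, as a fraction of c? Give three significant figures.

β = 0.862

Leg 1: γ = 5.32; τ_1 = 23.73/5.320 = 4.461 years.
Leg 2: speed unknown; τ_2 = 9.464/γ_2.
Leg 3: γ = 1/√(1 − 0.752²) = 1/√0.4345 = 1.517; τ_3 = 14.37/1.517 = 9.472 years.
Total proper time: 4.461 + τ_2 + 9.472 = 18.73, so τ_2 = 18.73 − 13.93 = 4.797 years.
γ_2 = 9.464/4.797 = 1.973; β = √(1 − 1/γ²) = √0.7431.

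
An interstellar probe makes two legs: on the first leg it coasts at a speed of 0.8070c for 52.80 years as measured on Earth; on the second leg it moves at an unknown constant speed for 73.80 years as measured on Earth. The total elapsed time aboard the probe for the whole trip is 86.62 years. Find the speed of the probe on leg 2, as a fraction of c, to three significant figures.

Leg 1: γ = 1/√(1 − 0.8070²) = 1/√0.3488 = 1.693; τ_1 = 52.80/1.693 = 31.18 years.
Leg 2: speed unknown; τ_2 = 73.80/γ_2.
Total proper time: 31.18 + τ_2 = 86.62, so τ_2 = 86.62 − 31.18 = 55.44 years.
γ_2 = 73.80/55.44 = 1.331; β = √(1 − 1/γ²) = √0.4357.

β = 0.660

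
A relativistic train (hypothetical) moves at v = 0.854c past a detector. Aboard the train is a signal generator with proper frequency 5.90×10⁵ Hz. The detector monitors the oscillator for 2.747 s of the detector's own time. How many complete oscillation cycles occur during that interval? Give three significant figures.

γ = 1/√(1 − 0.854²) = 1/√0.2707 = 1.922
During 2.747 s of lab time, the oscillator's proper time advances by τ = Δt/γ = 2.747/1.922 = 1.429 s = 1.429×10⁰ s.
N = f × τ = 5.90×10⁵ × 1.429×10⁰ = 8.432×10⁵.

N = 8.43×10⁵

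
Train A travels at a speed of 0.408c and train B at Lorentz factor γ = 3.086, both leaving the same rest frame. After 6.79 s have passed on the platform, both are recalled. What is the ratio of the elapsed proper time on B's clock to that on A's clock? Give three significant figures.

τ_B/τ_A = 0.355

A: γ = 1/√(1 − 0.408²) = 1/√0.8335 = 1.095. B: γ = 3.086.
τ_A/τ_B = γ_B/γ_A = 3.086/1.095 = 2.817, so τ_B/τ_A = 0.3549.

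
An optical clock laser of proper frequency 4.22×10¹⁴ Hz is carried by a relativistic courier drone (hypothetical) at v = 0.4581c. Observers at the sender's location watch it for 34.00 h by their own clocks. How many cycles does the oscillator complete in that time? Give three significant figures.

γ = 1/√(1 − 0.4581²) = 1/√0.7901 = 1.125
During 34.00 h of lab time, the oscillator's proper time advances by τ = Δt/γ = 34.00/1.125 = 30.22 h = 1.088×10⁵ s.
N = f × τ = 4.22×10¹⁴ × 1.088×10⁵ = 4.591×10¹⁹.

N = 4.59×10¹⁹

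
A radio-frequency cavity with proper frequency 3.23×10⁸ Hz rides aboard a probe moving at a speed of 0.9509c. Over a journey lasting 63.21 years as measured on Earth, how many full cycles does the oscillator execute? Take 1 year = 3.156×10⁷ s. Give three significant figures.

γ = 1/√(1 − 0.9509²) = 1/√0.09579 = 3.231
The oscillator's own cycle count is N = f × τ where τ is the proper time aboard the probe. τ = Δt/γ = 63.21/3.231 = 19.56 years = 6.174×10⁸ s.
N = 3.23×10⁸ × 6.174×10⁸ = 1.994×10¹⁷.

N = 1.99×10¹⁷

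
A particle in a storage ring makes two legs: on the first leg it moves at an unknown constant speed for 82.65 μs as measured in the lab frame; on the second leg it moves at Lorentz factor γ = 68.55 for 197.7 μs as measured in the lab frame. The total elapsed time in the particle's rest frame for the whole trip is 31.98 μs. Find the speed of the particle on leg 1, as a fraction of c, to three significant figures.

Leg 1: speed unknown; τ_1 = 82.65/γ_1.
Leg 2: γ = 68.55; τ_2 = 197.7/68.55 = 2.884 μs.
Total proper time: τ_1 + 2.884 = 31.98, so τ_1 = 31.98 − 2.884 = 29.10 μs.
γ_1 = 82.65/29.10 = 2.841; β = √(1 − 1/γ²) = √0.8761.

β = 0.936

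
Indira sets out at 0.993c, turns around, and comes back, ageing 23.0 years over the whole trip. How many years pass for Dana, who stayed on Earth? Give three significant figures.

Δt = 195 years

γ = 1/√(1 − 0.993²) = 1/√0.01395 = 8.466
Earth-frame duration is the dilated interval: Δt = γτ = 8.466 × 23.0 years.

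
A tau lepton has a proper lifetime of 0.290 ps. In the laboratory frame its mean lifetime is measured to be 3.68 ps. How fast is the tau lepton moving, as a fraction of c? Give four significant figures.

γ = Δt/τ₀ = 3.68/0.290 = 12.69
β = √(1 − 1/γ²) = √(1 − 0.006210) = √0.9938

β = 0.9969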